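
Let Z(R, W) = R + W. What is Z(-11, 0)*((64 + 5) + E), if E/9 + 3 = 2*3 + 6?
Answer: -1650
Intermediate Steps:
E = 81 (E = -27 + 9*(2*3 + 6) = -27 + 9*(6 + 6) = -27 + 9*12 = -27 + 108 = 81)
Z(-11, 0)*((64 + 5) + E) = (-11 + 0)*((64 + 5) + 81) = -11*(69 + 81) = -11*150 = -1650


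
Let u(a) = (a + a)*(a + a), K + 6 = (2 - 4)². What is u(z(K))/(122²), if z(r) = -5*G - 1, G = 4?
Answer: 441/3721 ≈ 0.11852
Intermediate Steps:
K = -2 (K = -6 + (2 - 4)² = -6 + (-2)² = -6 + 4 = -2)
z(r) = -21 (z(r) = -5*4 - 1 = -20 - 1 = -21)
u(a) = 4*a² (u(a) = (2*a)*(2*a) = 4*a²)
u(z(K))/(122²) = (4*(-21)²)/(122²) = (4*441)/14884 = 1764*(1/14884) = 441/3721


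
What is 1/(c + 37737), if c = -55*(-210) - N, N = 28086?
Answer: 1/21201 ≈ 4.7168e-5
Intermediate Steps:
c = -16536 (c = -55*(-210) - 1*28086 = 11550 - 28086 = -16536)
1/(c + 37737) = 1/(-16536 + 37737) = 1/21201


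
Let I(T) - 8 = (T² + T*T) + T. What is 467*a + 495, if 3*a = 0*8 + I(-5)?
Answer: 26236/3 ≈ 8745.3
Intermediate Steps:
I(T) = 8 + T + 2*T² (I(T) = 8 + ((T² + T*T) + T) = 8 + ((T² + T²) + T) = 8 + (2*T² + T) = 8 + (T + 2*T²) = 8 + T + 2*T²)
a = 53/3 (a = (0*8 + (8 - 5 + 2*(-5)²))/3 = (0 + (8 - 5 + 2*25))/3 = (0 + (8 - 5 + 50))/3 = (0 + 53)/3 = (⅓)*53 = 53/3 ≈ 17.667)
467*a + 495 = 467*(53/3) + 495 = 24751/3 + 495 = 26236/3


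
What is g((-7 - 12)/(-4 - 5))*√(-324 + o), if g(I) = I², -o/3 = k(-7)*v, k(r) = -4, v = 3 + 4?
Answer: 1444*I*√15/81 ≈ 69.044*I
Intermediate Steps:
v = 7
o = 84 (o = -(-12)*7 = -3*(-28) = 84)
g((-7 - 12)/(-4 - 5))*√(-324 + o) = ((-7 - 12)/(-4 - 5))²*√(-324 + 84) = (-19/(-9))²*√(-240) = (-19*(-⅑))²*(4*I*√15) = (19/9)²*(4*I*√15) = 361*(4*I*√15)/81 = 1444*I*√15/81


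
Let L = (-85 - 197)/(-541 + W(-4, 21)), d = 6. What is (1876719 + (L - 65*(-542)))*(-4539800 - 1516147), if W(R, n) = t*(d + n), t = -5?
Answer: -3913588545906141/338 ≈ -1.1579e+13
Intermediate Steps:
W(R, n) = -30 - 5*n (W(R, n) = -5*(6 + n) = -30 - 5*n)
L = 141/338 (L = (-85 - 197)/(-541 + (-30 - 5*21)) = -282/(-541 + (-30 - 105)) = -282/(-541 - 135) = -282/(-676) = -282*(-1/676) = 141/338 ≈ 0.41716)
(1876719 + (L - 65*(-542)))*(-4539800 - 1516147) = (1876719 + (141/338 - 65*(-542)))*(-4539800 - 1516147) = (1876719 + (141/338 + 35230))*(-6055947) = (1876719 + 11907881/338)*(-6055947) = (646238903/338)*(-6055947) = -3913588545906141/338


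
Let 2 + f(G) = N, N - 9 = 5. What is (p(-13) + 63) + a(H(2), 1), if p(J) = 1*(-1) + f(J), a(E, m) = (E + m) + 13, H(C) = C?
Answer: 90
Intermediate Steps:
N = 14 (N = 9 + 5 = 14)
f(G) = 12 (f(G) = -2 + 14 = 12)
a(E, m) = 13 + E + m
p(J) = 11 (p(J) = 1*(-1) + 12 = -1 + 12 = 11)
(p(-13) + 63) + a(H(2), 1) = (11 + 63) + (13 + 2 + 1) = 74 + 16 = 90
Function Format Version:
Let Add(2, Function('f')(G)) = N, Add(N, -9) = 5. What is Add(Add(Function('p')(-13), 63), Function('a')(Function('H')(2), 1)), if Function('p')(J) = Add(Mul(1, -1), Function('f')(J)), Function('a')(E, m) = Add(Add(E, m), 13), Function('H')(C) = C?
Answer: 90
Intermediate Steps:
N = 14 (N = Add(9, 5) = 14)
Function('f')(G) = 12 (Function('f')(G) = Add(-2, 14) = 12)
Function('a')(E, m) = Add(13, E, m)
Function('p')(J) = 11 (Function('p')(J) = Add(Mul(1, -1), 12) = Add(-1, 12) = 11)
Add(Add(Function('p')(-13), 63), Function('a')(Function('H')(2), 1)) = Add(Add(11, 63), Add(13, 2, 1)) = Add(74, 16) = 90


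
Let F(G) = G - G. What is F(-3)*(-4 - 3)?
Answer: 0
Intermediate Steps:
F(G) = 0
F(-3)*(-4 - 3) = 0*(-4 - 3) = 0*(-7) = 0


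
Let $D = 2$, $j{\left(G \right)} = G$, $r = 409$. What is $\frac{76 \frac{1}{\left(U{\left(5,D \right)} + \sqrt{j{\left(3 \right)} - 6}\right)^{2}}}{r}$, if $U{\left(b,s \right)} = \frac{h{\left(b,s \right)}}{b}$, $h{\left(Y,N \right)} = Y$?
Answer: $\frac{76}{409 \left(1 + i \sqrt{3}\right)^{2}} \approx -0.023227 - 0.040231 i$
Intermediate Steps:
$U{\left(b,s \right)} = 1$ ($U{\left(b,s \right)} = \frac{b}{b} = 1$)
$\frac{76 \frac{1}{\left(U{\left(5,D \right)} + \sqrt{j{\left(3 \right)} - 6}\right)^{2}}}{r} = \frac{76 \frac{1}{\left(1 + \sqrt{3 - 6}\right)^{2}}}{409} = \frac{76}{\left(1 + \sqrt{-3}\right)^{2}} \cdot \frac{1}{409} = \frac{76}{\left(1 + i \sqrt{3}\right)^{2}} \cdot \frac{1}{409} = \frac{76}{409 \left(1 + i \sqrt{3}\right)^{2}}$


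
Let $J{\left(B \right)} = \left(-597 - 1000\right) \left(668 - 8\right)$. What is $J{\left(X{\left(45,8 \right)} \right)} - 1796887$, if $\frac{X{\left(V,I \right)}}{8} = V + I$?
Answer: $-2850907$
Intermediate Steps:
$X{\left(V,I \right)} = 8 I + 8 V$ ($X{\left(V,I \right)} = 8 \left(V + I\right) = 8 \left(I + V\right) = 8 I + 8 V$)
$J{\left(B \right)} = -1054020$ ($J{\left(B \right)} = \left(-1597\right) 660 = -1054020$)
$J{\left(X{\left(45,8 \right)} \right)} - 1796887 = -1054020 - 1796887 = -2850907$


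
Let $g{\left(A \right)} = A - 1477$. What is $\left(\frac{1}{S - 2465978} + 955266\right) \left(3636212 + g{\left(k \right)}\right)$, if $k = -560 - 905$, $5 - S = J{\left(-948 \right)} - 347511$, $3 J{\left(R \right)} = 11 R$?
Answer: $\frac{3670282514382734625}{1057493} \approx 3.4707 \cdot 10^{12}$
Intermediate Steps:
$J{\left(R \right)} = \frac{11 R}{3}$
$S = 350992$ ($S = 5 - \left(\frac{11}{3} \left(-948\right) - 347511\right) = 5 - \left(-3476 - 347511\right) = 5 - -350987 = 5 + 350987 = 350992$)
$k = -1465$ ($k = -560 - 905 = -1465$)
$g{\left(A \right)} = -1477 + A$
$\left(\frac{1}{S - 2465978} + 955266\right) \left(3636212 + g{\left(k \right)}\right) = \left(\frac{1}{350992 - 2465978} + 955266\right) \left(3636212 - 2942\right) = \left(\frac{1}{-2114986} + 955266\right) \left(3636212 - 2942\right) = \left(- \frac{1}{2114986} + 955266\right) 3633270 = \frac{2020374216275}{2114986} \cdot 3633270 = \frac{3670282514382734625}{1057493}$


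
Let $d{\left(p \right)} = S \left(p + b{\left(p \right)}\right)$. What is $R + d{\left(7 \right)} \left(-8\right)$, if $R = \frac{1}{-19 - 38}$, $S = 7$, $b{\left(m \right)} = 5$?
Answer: $- \frac{38305}{57} \approx -672.02$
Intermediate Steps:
$d{\left(p \right)} = 35 + 7 p$ ($d{\left(p \right)} = 7 \left(p + 5\right) = 7 \left(5 + p\right) = 35 + 7 p$)
$R = - \frac{1}{57}$ ($R = \frac{1}{-57} = - \frac{1}{57} \approx -0.017544$)
$R + d{\left(7 \right)} \left(-8\right) = - \frac{1}{57} + \left(35 + 7 \cdot 7\right) \left(-8\right) = - \frac{1}{57} + \left(35 + 49\right) \left(-8\right) = - \frac{1}{57} + 84 \left(-8\right) = - \frac{1}{57} - 672 = - \frac{38305}{57}$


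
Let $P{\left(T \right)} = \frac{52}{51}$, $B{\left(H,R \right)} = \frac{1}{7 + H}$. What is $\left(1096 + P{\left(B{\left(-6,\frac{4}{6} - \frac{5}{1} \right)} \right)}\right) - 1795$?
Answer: $- \frac{35597}{51} \approx -697.98$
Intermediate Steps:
$P{\left(T \right)} = \frac{52}{51}$ ($P{\left(T \right)} = 52 \cdot \frac{1}{51} = \frac{52}{51}$)
$\left(1096 + P{\left(B{\left(-6,\frac{4}{6} - \frac{5}{1} \right)} \right)}\right) - 1795 = \left(1096 + \frac{52}{51}\right) - 1795 = \frac{55948}{51} - 1795 = - \frac{35597}{51}$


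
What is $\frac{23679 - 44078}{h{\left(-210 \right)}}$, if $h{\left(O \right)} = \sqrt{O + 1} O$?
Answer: $- \frac{20399 i \sqrt{209}}{43890} \approx - 6.7192 i$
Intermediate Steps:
$h{\left(O \right)} = O \sqrt{1 + O}$ ($h{\left(O \right)} = \sqrt{1 + O} O = O \sqrt{1 + O}$)
$\frac{23679 - 44078}{h{\left(-210 \right)}} = \frac{23679 - 44078}{\left(-210\right) \sqrt{1 - 210}} = \frac{23679 - 44078}{\left(-210\right) \sqrt{-209}} = - \frac{20399}{\left(-210\right) i \sqrt{209}} = - 20399 \frac{i \sqrt{209}}{43890} = - \frac{20399 i \sqrt{209}}{43890}$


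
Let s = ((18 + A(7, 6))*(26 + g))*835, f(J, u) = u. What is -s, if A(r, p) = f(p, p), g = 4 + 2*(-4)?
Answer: -440880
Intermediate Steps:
g = -4 (g = 4 - 8 = -4)
A(r, p) = p
s = 440880 (s = ((18 + 6)*(26 - 4))*835 = (24*22)*835 = 528*835 = 440880)
-s = -1*440880 = -440880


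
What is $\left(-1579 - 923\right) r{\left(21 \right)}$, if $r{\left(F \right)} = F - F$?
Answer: $0$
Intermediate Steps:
$r{\left(F \right)} = 0$
$\left(-1579 - 923\right) r{\left(21 \right)} = \left(-1579 - 923\right) 0 = \left(-2502\right) 0 = 0$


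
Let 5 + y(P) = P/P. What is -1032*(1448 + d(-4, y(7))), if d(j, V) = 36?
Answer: -1531488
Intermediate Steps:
y(P) = -4 (y(P) = -5 + P/P = -5 + 1 = -4)
-1032*(1448 + d(-4, y(7))) = -1032*(1448 + 36) = -1032*1484 = -1531488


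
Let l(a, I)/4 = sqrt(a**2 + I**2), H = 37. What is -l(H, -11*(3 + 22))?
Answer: -4*sqrt(76994) ≈ -1109.9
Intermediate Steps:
l(a, I) = 4*sqrt(I**2 + a**2) (l(a, I) = 4*sqrt(a**2 + I**2) = 4*sqrt(I**2 + a**2))
-l(H, -11*(3 + 22)) = -4*sqrt((-11*(3 + 22))**2 + 37**2) = -4*sqrt((-11*25)**2 + 1369) = -4*sqrt((-275)**2 + 1369) = -4*sqrt(75625 + 1369) = -4*sqrt(76994)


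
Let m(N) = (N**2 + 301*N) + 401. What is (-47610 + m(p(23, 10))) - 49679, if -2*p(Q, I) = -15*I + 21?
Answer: -293253/4 ≈ -73313.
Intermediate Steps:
p(Q, I) = -21/2 + 15*I/2 (p(Q, I) = -(-15*I + 21)/2 = -(21 - 15*I)/2 = -21/2 + 15*I/2)
m(N) = 401 + N**2 + 301*N
(-47610 + m(p(23, 10))) - 49679 = (-47610 + (401 + (-21/2 + (15/2)*10)**2 + 301*(-21/2 + (15/2)*10))) - 49679 = (-47610 + (401 + (-21/2 + 75)**2 + 301*(-21/2 + 75))) - 49679 = (-47610 + (401 + (129/2)**2 + 301*(129/2))) - 49679 = (-47610 + (401 + 16641/4 + 38829/2)) - 49679 = (-47610 + 95903/4) - 49679 = -94537/4 - 49679 = -293253/4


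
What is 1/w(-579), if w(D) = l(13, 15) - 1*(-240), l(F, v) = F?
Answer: 1/253 ≈ 0.0039526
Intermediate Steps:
w(D) = 253 (w(D) = 13 - 1*(-240) = 13 + 240 = 253)
1/w(-579) = 1/253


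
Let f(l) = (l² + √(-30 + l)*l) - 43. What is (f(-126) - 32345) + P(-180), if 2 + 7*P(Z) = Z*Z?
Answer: -83186/7 - 252*I*√39 ≈ -11884.0 - 1573.7*I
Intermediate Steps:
P(Z) = -2/7 + Z²/7 (P(Z) = -2/7 + (Z*Z)/7 = -2/7 + Z²/7)
f(l) = -43 + l² + l*√(-30 + l) (f(l) = (l² + l*√(-30 + l)) - 43 = -43 + l² + l*√(-30 + l))
(f(-126) - 32345) + P(-180) = ((-43 + (-126)² - 126*√(-30 - 126)) - 32345) + (-2/7 + (⅐)*(-180)²) = ((-43 + 15876 - 252*I*√39) - 32345) + (-2/7 + (⅐)*32400) = ((-43 + 15876 - 252*I*√39) - 32345) + (-2/7 + 32400/7) = ((-43 + 15876 - 252*I*√39) - 32345) + 32398/7 = ((15833 - 252*I*√39) - 32345) + 32398/7 = (-16512 - 252*I*√39) + 32398/7 = -83186/7 - 252*I*√39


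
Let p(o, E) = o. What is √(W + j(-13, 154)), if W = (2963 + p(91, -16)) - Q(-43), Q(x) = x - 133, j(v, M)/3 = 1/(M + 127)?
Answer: √255044873/281 ≈ 56.833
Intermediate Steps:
j(v, M) = 3/(127 + M) (j(v, M) = 3/(M + 127) = 3/(127 + M))
Q(x) = -133 + x
W = 3230 (W = (2963 + 91) - (-133 - 43) = 3054 - 1*(-176) = 3054 + 176 = 3230)
√(W + j(-13, 154)) = √(3230 + 3/(127 + 154)) = √(3230 + 3/281) = √(907633/281) = √255044873/281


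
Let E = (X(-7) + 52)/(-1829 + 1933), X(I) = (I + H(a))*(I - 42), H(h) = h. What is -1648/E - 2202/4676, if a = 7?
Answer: -7707149/2338 ≈ -3296.5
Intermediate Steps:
X(I) = (-42 + I)*(7 + I) (X(I) = (I + 7)*(I - 42) = (7 + I)*(-42 + I) = (-42 + I)*(7 + I))
E = ½ (E = ((-294 + (-7)² - 35*(-7)) + 52)/(-1829 + 1933) = ((-294 + 49 + 245) + 52)/104 = (0 + 52)*(1/104) = 52*(1/104) = ½ ≈ 0.50000)
-1648/E - 2202/4676 = -1648/½ - 2202/4676 = -1648*2 - 2202*1/4676 = -3296 - 1101/2338 = -7707149/2338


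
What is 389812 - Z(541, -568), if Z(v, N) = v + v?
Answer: 388730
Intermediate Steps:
Z(v, N) = 2*v
389812 - Z(541, -568) = 389812 - 2*541 = 389812 - 1*1082 = 389812 - 1082 = 388730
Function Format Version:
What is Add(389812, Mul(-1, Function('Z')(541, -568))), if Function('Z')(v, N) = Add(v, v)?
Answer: 388730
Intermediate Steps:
Function('Z')(v, N) = Mul(2, v)
Add(389812, Mul(-1, Function('Z')(541, -568))) = Add(389812, Mul(-1, Mul(2, 541))) = Add(389812, Mul(-1, 1082)) = Add(389812, -1082) = 388730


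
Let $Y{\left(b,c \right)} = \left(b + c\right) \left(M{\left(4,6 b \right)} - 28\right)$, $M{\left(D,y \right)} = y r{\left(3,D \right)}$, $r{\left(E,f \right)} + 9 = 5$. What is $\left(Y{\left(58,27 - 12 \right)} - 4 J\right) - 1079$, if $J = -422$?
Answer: $-103051$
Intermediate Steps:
$r{\left(E,f \right)} = -4$ ($r{\left(E,f \right)} = -9 + 5 = -4$)
$M{\left(D,y \right)} = - 4 y$ ($M{\left(D,y \right)} = y \left(-4\right) = - 4 y$)
$Y{\left(b,c \right)} = \left(-28 - 24 b\right) \left(b + c\right)$ ($Y{\left(b,c \right)} = \left(b + c\right) \left(- 4 \cdot 6 b - 28\right) = \left(b + c\right) \left(- 24 b - 28\right) = \left(b + c\right) \left(-28 - 24 b\right) = \left(-28 - 24 b\right) \left(b + c\right)$)
$\left(Y{\left(58,27 - 12 \right)} - 4 J\right) - 1079 = \left(\left(\left(-28\right) 58 - 28 \left(27 - 12\right) - 24 \cdot 58^{2} - 1392 \left(27 - 12\right)\right) - -1688\right) - 1079 = \left(\left(-1624 - 28 \left(27 - 12\right) - 80736 - 1392 \left(27 - 12\right)\right) + 1688\right) - 1079 = \left(\left(-1624 - 420 - 80736 - 1392 \cdot 15\right) + 1688\right) - 1079 = \left(\left(-1624 - 420 - 80736 - 20880\right) + 1688\right) - 1079 = \left(-103660 + 1688\right) - 1079 = -101972 - 1079 = -103051$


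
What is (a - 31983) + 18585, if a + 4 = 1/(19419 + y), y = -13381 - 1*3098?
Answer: -39401879/2940 ≈ -13402.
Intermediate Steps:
y = -16479 (y = -13381 - 3098 = -16479)
a = -11759/2940 (a = -4 + 1/(19419 - 16479) = -4 + 1/2940 = -11759/2940 ≈ -3.9997)
(a - 31983) + 18585 = (-11759/2940 - 31983) + 18585 = -94041779/2940 + 18585 = -39401879/2940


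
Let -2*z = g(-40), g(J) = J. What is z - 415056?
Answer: -415036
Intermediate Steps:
z = 20 (z = -1/2*(-40) = 20)
z - 415056 = 20 - 415056 = -415036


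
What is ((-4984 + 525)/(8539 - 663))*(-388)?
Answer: 432523/1969 ≈ 219.67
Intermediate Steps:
((-4984 + 525)/(8539 - 663))*(-388) = -4459/7876*(-388) = 432523/1969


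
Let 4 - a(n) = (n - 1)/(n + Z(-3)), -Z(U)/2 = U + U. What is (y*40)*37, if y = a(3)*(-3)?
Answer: -17168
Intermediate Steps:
Z(U) = -4*U (Z(U) = -2*(U + U) = -4*U)
a(n) = 4 - (-1 + n)/(12 + n) (a(n) = 4 - (n - 1)/(n - 4*(-3)) = 4 - (-1 + n)/(n + 12) = 4 - (-1 + n)/(12 + n))
y = -58/5 (y = ((49 + 3*3)/(12 + 3))*(-3) = ((49 + 9)/15)*(-3) = ((1/15)*58)*(-3) = (58/15)*(-3) = -58/5 ≈ -11.600)
(y*40)*37 = -58/5*40*37 = -464*37 = -17168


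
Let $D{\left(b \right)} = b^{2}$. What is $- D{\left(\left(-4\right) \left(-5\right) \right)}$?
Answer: $-400$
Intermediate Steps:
$- D{\left(\left(-4\right) \left(-5\right) \right)} = - \left(\left(-4\right) \left(-5\right)\right)^{2} = - 20^{2} = \left(-1\right) 400 = -400$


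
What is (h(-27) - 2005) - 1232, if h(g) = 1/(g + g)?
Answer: -174799/54 ≈ -3237.0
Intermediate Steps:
h(g) = 1/(2*g)
(h(-27) - 2005) - 1232 = ((½)/(-27) - 2005) - 1232 = ((½)*(-1/27) - 2005) - 1232 = (-1/54 - 2005) - 1232 = -108271/54 - 1232 = -174799/54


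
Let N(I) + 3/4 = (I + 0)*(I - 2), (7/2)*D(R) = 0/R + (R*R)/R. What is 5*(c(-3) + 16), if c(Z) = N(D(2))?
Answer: 14145/196 ≈ 72.168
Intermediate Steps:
D(R) = 2*R/7 (D(R) = 2*(0/R + (R*R)/R)/7 = 2*(0 + R²/R)/7 = 2*(0 + R)/7 = 2*R/7)
N(I) = -¾ + I*(-2 + I) (N(I) = -¾ + (I + 0)*(I - 2) = -¾ + I*(-2 + I))
c(Z) = -307/196 (c(Z) = -¾ + ((2/7)*2)² - 4*2/7 = -¾ + (4/7)² - 2*4/7 = -¾ + 16/49 - 8/7 = -307/196)
5*(c(-3) + 16) = 5*(-307/196 + 16) = 5*(2829/196) = 14145/196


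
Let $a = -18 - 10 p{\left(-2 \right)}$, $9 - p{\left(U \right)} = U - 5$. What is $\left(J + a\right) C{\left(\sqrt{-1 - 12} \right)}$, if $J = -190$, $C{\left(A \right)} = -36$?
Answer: $13248$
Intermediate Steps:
$p{\left(U \right)} = 14 - U$ ($p{\left(U \right)} = 9 - \left(U - 5\right) = 9 - \left(-5 + U\right) = 14 - U$)
$a = -178$ ($a = -18 - 10 \left(14 - -2\right) = -18 - 10 \left(14 + 2\right) = -18 - 160 = -178$)
$\left(J + a\right) C{\left(\sqrt{-1 - 12} \right)} = \left(-190 - 178\right) \left(-36\right) = \left(-368\right) \left(-36\right) = 13248$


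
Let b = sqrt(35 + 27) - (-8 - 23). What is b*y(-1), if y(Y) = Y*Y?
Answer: 31 + sqrt(62) ≈ 38.874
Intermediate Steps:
y(Y) = Y**2
b = 31 + sqrt(62) (b = sqrt(62) - 1*(-31) = sqrt(62) + 31 = 31 + sqrt(62) ≈ 38.874)
b*y(-1) = (31 + sqrt(62))*(-1)**2 = (31 + sqrt(62))*1 = 31 + sqrt(62)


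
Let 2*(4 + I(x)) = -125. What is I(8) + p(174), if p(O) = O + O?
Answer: 563/2 ≈ 281.50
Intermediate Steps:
I(x) = -133/2 (I(x) = -4 + (½)*(-125) = -4 - 125/2 = -133/2)
p(O) = 2*O
I(8) + p(174) = -133/2 + 2*174 = -133/2 + 348 = 563/2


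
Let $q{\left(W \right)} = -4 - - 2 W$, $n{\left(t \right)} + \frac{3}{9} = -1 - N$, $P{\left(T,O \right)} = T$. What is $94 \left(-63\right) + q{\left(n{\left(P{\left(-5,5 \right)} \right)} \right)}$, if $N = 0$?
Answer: $- \frac{17786}{3} \approx -5928.7$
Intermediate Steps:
$n{\left(t \right)} = - \frac{4}{3}$ ($n{\left(t \right)} = - \frac{1}{3} - 1 = - \frac{4}{3}$)
$q{\left(W \right)} = -4 + 2 W$
$94 \left(-63\right) + q{\left(n{\left(P{\left(-5,5 \right)} \right)} \right)} = 94 \left(-63\right) + \left(-4 + 2 \left(- \frac{4}{3}\right)\right) = -5922 - \frac{20}{3} = - \frac{17786}{3}$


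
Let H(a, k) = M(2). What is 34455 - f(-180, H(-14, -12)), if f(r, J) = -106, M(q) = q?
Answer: 34561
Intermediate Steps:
H(a, k) = 2
34455 - f(-180, H(-14, -12)) = 34455 - 1*(-106) = 34455 + 106 = 34561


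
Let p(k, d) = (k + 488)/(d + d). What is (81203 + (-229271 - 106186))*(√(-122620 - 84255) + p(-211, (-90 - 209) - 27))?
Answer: 35214179/326 - 6356350*I*√331 ≈ 1.0802e+5 - 1.1564e+8*I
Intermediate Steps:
p(k, d) = (488 + k)/(2*d) (p(k, d) = (488 + k)/((2*d)) = (488 + k)*(1/(2*d)) = (488 + k)/(2*d))
(81203 + (-229271 - 106186))*(√(-122620 - 84255) + p(-211, (-90 - 209) - 27)) = (81203 + (-229271 - 106186))*(√(-122620 - 84255) + (488 - 211)/(2*((-90 - 209) - 27))) = (81203 - 335457)*(√(-206875) + (½)*277/(-299 - 27)) = -254254*(25*I*√331 + (½)*277/(-326)) = -254254*(25*I*√331 + (½)*(-1/326)*277) = -254254*(25*I*√331 - 277/652) = -254254*(-277/652 + 25*I*√331) = 35214179/326 - 6356350*I*√331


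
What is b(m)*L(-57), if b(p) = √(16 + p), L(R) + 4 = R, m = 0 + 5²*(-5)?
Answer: -61*I*√109 ≈ -636.86*I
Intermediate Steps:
m = -125 (m = 0 + 25*(-5) = 0 - 125 = -125)
L(R) = -4 + R
b(m)*L(-57) = √(16 - 125)*(-4 - 57) = √(-109)*(-61) = (I*√109)*(-61) = -61*I*√109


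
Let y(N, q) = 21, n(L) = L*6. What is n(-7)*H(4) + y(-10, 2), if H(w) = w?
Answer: -147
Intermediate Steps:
n(L) = 6*L
n(-7)*H(4) + y(-10, 2) = (6*(-7))*4 + 21 = -42*4 + 21 = -168 + 21 = -147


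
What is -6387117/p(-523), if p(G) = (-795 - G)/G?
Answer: -3340462191/272 ≈ -1.2281e+7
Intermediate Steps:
p(G) = (-795 - G)/G
-6387117/p(-523) = -6387117*(-523/(-795 - 1*(-523))) = -6387117*(-523/(-795 + 523)) = -6387117/((-1/523*(-272))) = -6387117/272/523 = -6387117*523/272 = -3340462191/272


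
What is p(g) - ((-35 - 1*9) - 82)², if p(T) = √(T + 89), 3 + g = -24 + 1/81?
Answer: -15876 + √5023/9 ≈ -15868.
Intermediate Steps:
g = -2186/81 (g = -3 + (-24 + 1/81) = -3 - 1943/81 = -2186/81 ≈ -26.988)
p(T) = √(89 + T)
p(g) - ((-35 - 1*9) - 82)² = √(89 - 2186/81) - ((-35 - 1*9) - 82)² = √(5023/81) - ((-35 - 9) - 82)² = √5023/9 - (-44 - 82)² = √5023/9 - 1*(-126)² = √5023/9 - 1*15876 = √5023/9 - 15876 = -15876 + √5023/9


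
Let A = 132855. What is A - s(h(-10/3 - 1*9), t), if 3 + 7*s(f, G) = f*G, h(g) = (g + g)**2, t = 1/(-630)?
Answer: 2636518718/19845 ≈ 1.3286e+5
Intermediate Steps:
t = -1/630 ≈ -0.0015873
h(g) = 4*g**2 (h(g) = (2*g)**2 = 4*g**2)
s(f, G) = -3/7 + G*f/7 (s(f, G) = -3/7 + (f*G)/7 = -3/7 + (G*f)/7 = -3/7 + G*f/7)
A - s(h(-10/3 - 1*9), t) = 132855 - (-3/7 + (1/7)*(-1/630)*(4*(-10/3 - 1*9)**2)) = 132855 - (-3/7 + (1/7)*(-1/630)*(4*(-10*1/3 - 9)**2)) = 132855 - (-3/7 + (1/7)*(-1/630)*(4*(-10/3 - 9)**2)) = 132855 - (-3/7 + (1/7)*(-1/630)*(4*(-37/3)**2)) = 132855 - (-3/7 + (1/7)*(-1/630)*(4*(1369/9))) = 132855 - (-3/7 + (1/7)*(-1/630)*(5476/9)) = 132855 - (-3/7 - 2738/19845) = 132855 - 1*(-11243/19845) = 132855 + 11243/19845 = 2636518718/19845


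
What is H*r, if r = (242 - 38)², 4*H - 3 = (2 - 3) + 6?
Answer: 83232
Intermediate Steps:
H = 2 (H = ¾ + ((2 - 3) + 6)/4 = ¾ + (-1 + 6)/4 = ¾ + (¼)*5 = ¾ + 5/4 = 2)
r = 41616 (r = 204² = 41616)
H*r = 2*41616 = 83232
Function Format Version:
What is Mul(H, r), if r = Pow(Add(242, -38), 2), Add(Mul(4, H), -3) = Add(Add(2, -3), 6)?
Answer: 83232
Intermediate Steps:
H = 2 (H = Add(Rational(3, 4), Mul(Rational(1, 4), Add(Add(2, -3), 6))) = Add(Rational(3, 4), Mul(Rational(1, 4), Add(-1, 6))) = Add(Rational(3, 4), Mul(Rational(1, 4), 5)) = Add(Rational(3, 4), Rational(5, 4)) = 2)
r = 41616 (r = Pow(204, 2) = 41616)
Mul(H, r) = Mul(2, 41616) = 83232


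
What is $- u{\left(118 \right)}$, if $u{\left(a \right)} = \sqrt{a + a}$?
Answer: $- 2 \sqrt{59} \approx -15.362$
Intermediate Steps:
$u{\left(a \right)} = \sqrt{2} \sqrt{a}$ ($u{\left(a \right)} = \sqrt{2 a} = \sqrt{2} \sqrt{a}$)
$- u{\left(118 \right)} = - \sqrt{2} \sqrt{118} = - 2 \sqrt{59}$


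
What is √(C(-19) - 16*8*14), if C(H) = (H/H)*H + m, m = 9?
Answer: I*√1802 ≈ 42.45*I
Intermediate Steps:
C(H) = 9 + H (C(H) = (H/H)*H + 9 = 1*H + 9 = H + 9 = 9 + H)
√(C(-19) - 16*8*14) = √((9 - 19) - 16*8*14) = √(-10 - 128*14) = √(-10 - 1792) = √(-1802) = I*√1802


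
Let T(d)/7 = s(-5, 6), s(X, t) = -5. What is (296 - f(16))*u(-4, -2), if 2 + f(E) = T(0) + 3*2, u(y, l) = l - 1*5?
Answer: -2289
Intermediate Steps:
T(d) = -35 (T(d) = 7*(-5) = -35)
u(y, l) = -5 + l (u(y, l) = l - 5 = -5 + l)
f(E) = -31 (f(E) = -2 + (-35 + 3*2) = -2 + (-35 + 6) = -2 - 29 = -31)
(296 - f(16))*u(-4, -2) = (296 - 1*(-31))*(-5 - 2) = (296 + 31)*(-7) = 327*(-7) = -2289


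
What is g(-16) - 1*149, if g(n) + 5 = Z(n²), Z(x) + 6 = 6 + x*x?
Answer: 65382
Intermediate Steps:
Z(x) = x² (Z(x) = -6 + (6 + x*x) = -6 + (6 + x²) = x²)
g(n) = -5 + n⁴ (g(n) = -5 + (n²)² = -5 + n⁴)
g(-16) - 1*149 = (-5 + (-16)⁴) - 1*149 = (-5 + 65536) - 149 = 65531 - 149 = 65382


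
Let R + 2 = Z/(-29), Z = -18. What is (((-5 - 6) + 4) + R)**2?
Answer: 59049/841 ≈ 70.213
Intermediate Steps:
R = -40/29 (R = -2 - 18/(-29) = -2 - 18*(-1/29) = -2 + 18/29 = -40/29 ≈ -1.3793)
(((-5 - 6) + 4) + R)**2 = (((-5 - 6) + 4) - 40/29)**2 = ((-11 + 4) - 40/29)**2 = (-7 - 40/29)**2 = (-243/29)**2 = 59049/841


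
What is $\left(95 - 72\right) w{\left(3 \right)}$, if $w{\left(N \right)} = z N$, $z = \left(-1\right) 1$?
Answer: $-69$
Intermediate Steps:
$z = -1$
$w{\left(N \right)} = - N$
$\left(95 - 72\right) w{\left(3 \right)} = \left(95 - 72\right) \left(\left(-1\right) 3\right) = 23 \left(-3\right) = -69$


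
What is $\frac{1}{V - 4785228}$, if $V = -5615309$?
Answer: $- \frac{1}{10400537} \approx -9.6149 \cdot 10^{-8}$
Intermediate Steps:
$\frac{1}{V - 4785228} = \frac{1}{-5615309 - 4785228} = \frac{1}{-10400537} = - \frac{1}{10400537}$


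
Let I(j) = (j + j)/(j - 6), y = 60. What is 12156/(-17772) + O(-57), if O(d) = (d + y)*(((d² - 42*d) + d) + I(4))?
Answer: 24799813/1481 ≈ 16745.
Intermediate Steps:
I(j) = 2*j/(-6 + j) (I(j) = (2*j)/(-6 + j) = 2*j/(-6 + j))
O(d) = (60 + d)*(-4 + d² - 41*d) (O(d) = (d + 60)*(((d² - 42*d) + d) + 2*4/(-6 + 4)) = (60 + d)*((d² - 41*d) + 2*4/(-2)) = (60 + d)*((d² - 41*d) + 2*4*(-½)) = (60 + d)*((d² - 41*d) - 4) = (60 + d)*(-4 + d² - 41*d))
12156/(-17772) + O(-57) = 12156/(-17772) + (-240 + (-57)³ - 2464*(-57) + 19*(-57)²) = 12156*(-1/17772) + (-240 - 185193 + 140448 + 19*3249) = -1013/1481 + (-240 - 185193 + 140448 + 61731) = -1013/1481 + 16746 = 24799813/1481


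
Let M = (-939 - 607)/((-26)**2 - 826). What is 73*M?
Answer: 56429/75 ≈ 752.39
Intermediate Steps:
M = 773/75 (M = -1546/(676 - 826) = -1546/(-150) = -1546*(-1/150) = 773/75 ≈ 10.307)
73*M = 73*(773/75) = 56429/75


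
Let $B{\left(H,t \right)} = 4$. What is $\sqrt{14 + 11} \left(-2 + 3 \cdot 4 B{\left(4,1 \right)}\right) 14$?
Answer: $3220$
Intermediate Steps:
$\sqrt{14 + 11} \left(-2 + 3 \cdot 4 B{\left(4,1 \right)}\right) 14 = \sqrt{14 + 11} \left(-2 + 3 \cdot 4 \cdot 4\right) 14 = \sqrt{25} \left(-2 + 12 \cdot 4\right) 14 = 5 \left(-2 + 48\right) 14 = 5 \cdot 46 \cdot 14 = 230 \cdot 14 = 3220$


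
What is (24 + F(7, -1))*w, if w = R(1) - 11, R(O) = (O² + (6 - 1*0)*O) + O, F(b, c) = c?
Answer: -69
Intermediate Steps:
R(O) = O² + 7*O (R(O) = (O² + (6 + 0)*O) + O = (O² + 6*O) + O = O² + 7*O)
w = -3 (w = 1*(7 + 1) - 11 = 1*8 - 11 = 8 - 11 = -3)
(24 + F(7, -1))*w = (24 - 1)*(-3) = 23*(-3) = -69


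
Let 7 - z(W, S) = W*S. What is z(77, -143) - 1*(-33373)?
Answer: 44391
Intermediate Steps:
z(W, S) = 7 - S*W (z(W, S) = 7 - W*S = 7 - S*W)
z(77, -143) - 1*(-33373) = (7 - 1*(-143)*77) - 1*(-33373) = (7 + 11011) + 33373 = 11018 + 33373 = 44391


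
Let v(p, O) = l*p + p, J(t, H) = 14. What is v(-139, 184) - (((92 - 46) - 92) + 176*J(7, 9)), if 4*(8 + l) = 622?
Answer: -46119/2 ≈ -23060.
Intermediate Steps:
l = 295/2 (l = -8 + (1/4)*622 = -8 + 311/2 = 295/2 ≈ 147.50)
v(p, O) = 297*p/2 (v(p, O) = 295*p/2 + p = 297*p/2)
v(-139, 184) - (((92 - 46) - 92) + 176*J(7, 9)) = (297/2)*(-139) - (((92 - 46) - 92) + 176*14) = -41283/2 - ((46 - 92) + 2464) = -41283/2 - (-46 + 2464) = -41283/2 - 1*2418 = -41283/2 - 2418 = -46119/2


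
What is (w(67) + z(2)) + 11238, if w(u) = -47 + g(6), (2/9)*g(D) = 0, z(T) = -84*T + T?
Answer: 11025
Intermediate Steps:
z(T) = -83*T
g(D) = 0 (g(D) = (9/2)*0 = 0)
w(u) = -47 (w(u) = -47 + 0 = -47)
(w(67) + z(2)) + 11238 = (-47 - 83*2) + 11238 = (-47 - 166) + 11238 = -213 + 11238 = 11025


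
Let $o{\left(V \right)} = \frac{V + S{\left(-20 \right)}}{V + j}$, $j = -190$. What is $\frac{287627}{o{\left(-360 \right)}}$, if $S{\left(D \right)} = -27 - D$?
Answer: $\frac{158194850}{367} \approx 4.3105 \cdot 10^{5}$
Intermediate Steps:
$o{\left(V \right)} = \frac{-7 + V}{-190 + V}$ ($o{\left(V \right)} = \frac{V - 7}{V - 190} = \frac{V + \left(-27 + 20\right)}{-190 + V} = \frac{V - 7}{-190 + V} = \frac{-7 + V}{-190 + V}$)
$\frac{287627}{o{\left(-360 \right)}} = \frac{287627}{\frac{1}{-190 - 360} \left(-7 - 360\right)} = \frac{287627}{\frac{1}{-550} \left(-367\right)} = \frac{287627}{\left(- \frac{1}{550}\right) \left(-367\right)} = \frac{287627}{\frac{367}{550}} = 287627 \cdot \frac{550}{367} = \frac{158194850}{367}$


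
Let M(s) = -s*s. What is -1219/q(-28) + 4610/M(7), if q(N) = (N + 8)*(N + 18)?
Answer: -981731/9800 ≈ -100.18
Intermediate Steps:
M(s) = -s²
q(N) = (8 + N)*(18 + N)
-1219/q(-28) + 4610/M(7) = -1219/(144 + (-28)² + 26*(-28)) + 4610/((-1*7²)) = -1219/(144 + 784 - 728) + 4610/((-1*49)) = -1219/200 + 4610/(-49) = -1219*1/200 + 4610*(-1/49) = -1219/200 - 4610/49 = -981731/9800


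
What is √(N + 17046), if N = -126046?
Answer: 10*I*√1090 ≈ 330.15*I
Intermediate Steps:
√(N + 17046) = √(-126046 + 17046) = √(-109000) = 10*I*√1090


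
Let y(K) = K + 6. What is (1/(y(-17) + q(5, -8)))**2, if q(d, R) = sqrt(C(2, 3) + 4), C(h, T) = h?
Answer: (-11 + sqrt(6))**(-2) ≈ 0.013678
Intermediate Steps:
q(d, R) = sqrt(6) (q(d, R) = sqrt(2 + 4) = sqrt(6))
y(K) = 6 + K
(1/(y(-17) + q(5, -8)))**2 = (1/((6 - 17) + sqrt(6)))**2 = (1/(-11 + sqrt(6)))**2 = (-11 + sqrt(6))**(-2)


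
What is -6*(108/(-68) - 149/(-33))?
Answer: -3284/187 ≈ -17.561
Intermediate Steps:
-6*(108/(-68) - 149/(-33)) = -6*(108*(-1/68) - 149*(-1/33)) = -6*(-27/17 + 149/33) = -6*1642/561 = -3284/187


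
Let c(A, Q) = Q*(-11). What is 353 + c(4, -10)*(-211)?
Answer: -22857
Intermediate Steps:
c(A, Q) = -11*Q
353 + c(4, -10)*(-211) = 353 - 11*(-10)*(-211) = 353 + 110*(-211) = 353 - 23210 = -22857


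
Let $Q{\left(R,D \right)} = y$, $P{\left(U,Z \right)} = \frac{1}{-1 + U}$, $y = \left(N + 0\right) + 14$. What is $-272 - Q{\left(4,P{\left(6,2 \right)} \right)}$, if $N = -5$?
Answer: $-281$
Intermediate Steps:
$y = 9$ ($y = \left(-5 + 0\right) + 14 = -5 + 14 = 9$)
$Q{\left(R,D \right)} = 9$
$-272 - Q{\left(4,P{\left(6,2 \right)} \right)} = -272 - 9 = -281$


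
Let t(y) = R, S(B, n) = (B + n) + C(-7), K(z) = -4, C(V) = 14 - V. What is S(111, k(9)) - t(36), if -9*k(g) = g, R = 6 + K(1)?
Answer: 129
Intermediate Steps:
R = 2 (R = 6 - 4 = 2)
k(g) = -g/9
S(B, n) = 21 + B + n (S(B, n) = (B + n) + (14 - 1*(-7)) = (B + n) + (14 + 7) = (B + n) + 21 = 21 + B + n)
t(y) = 2
S(111, k(9)) - t(36) = (21 + 111 - ⅑*9) - 1*2 = (21 + 111 - 1) - 2 = 131 - 2 = 129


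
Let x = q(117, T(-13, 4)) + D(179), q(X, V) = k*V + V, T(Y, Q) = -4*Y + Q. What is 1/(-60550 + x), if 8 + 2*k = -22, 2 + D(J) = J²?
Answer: -1/29295 ≈ -3.4136e-5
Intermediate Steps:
T(Y, Q) = Q - 4*Y
D(J) = -2 + J²
k = -15 (k = -4 + (½)*(-22) = -4 - 11 = -15)
q(X, V) = -14*V (q(X, V) = -15*V + V = -14*V)
x = 31255 (x = -14*(4 - 4*(-13)) + (-2 + 179²) = -14*(4 + 52) + (-2 + 32041) = -14*56 + 32039 = -784 + 32039 = 31255)
1/(-60550 + x) = 1/(-60550 + 31255) = 1/(-29295) = -1/29295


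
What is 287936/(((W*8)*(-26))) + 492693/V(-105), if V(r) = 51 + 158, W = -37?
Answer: 240746497/100529 ≈ 2394.8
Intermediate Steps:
V(r) = 209
287936/(((W*8)*(-26))) + 492693/V(-105) = 287936/((-37*8*(-26))) + 492693/209 = 287936/((-296*(-26))) + 492693*(1/209) = 287936/7696 + 492693/209 = 287936*(1/7696) + 492693/209 = 17996/481 + 492693/209 = 240746497/100529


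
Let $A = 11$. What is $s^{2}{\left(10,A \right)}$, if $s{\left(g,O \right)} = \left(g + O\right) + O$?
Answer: $1024$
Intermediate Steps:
$s{\left(g,O \right)} = g + 2 O$ ($s{\left(g,O \right)} = \left(O + g\right) + O = g + 2 O$)
$s^{2}{\left(10,A \right)} = \left(10 + 2 \cdot 11\right)^{2} = \left(10 + 22\right)^{2} = 32^{2} = 1024$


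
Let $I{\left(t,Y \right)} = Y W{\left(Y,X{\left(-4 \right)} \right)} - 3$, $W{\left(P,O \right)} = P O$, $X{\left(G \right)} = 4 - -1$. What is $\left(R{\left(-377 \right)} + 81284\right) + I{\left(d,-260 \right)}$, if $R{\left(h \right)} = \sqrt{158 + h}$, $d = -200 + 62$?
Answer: $419281 + i \sqrt{219} \approx 4.1928 \cdot 10^{5} + 14.799 i$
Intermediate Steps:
$d = -138$
$X{\left(G \right)} = 5$ ($X{\left(G \right)} = 4 + 1 = 5$)
$W{\left(P,O \right)} = O P$
$I{\left(t,Y \right)} = -3 + 5 Y^{2}$ ($I{\left(t,Y \right)} = Y 5 Y - 3 = 5 Y^{2} - 3 = -3 + 5 Y^{2}$)
$\left(R{\left(-377 \right)} + 81284\right) + I{\left(d,-260 \right)} = \left(\sqrt{158 - 377} + 81284\right) - \left(3 - 5 \left(-260\right)^{2}\right) = \left(\sqrt{-219} + 81284\right) + \left(-3 + 5 \cdot 67600\right) = \left(i \sqrt{219} + 81284\right) + \left(-3 + 338000\right) = \left(81284 + i \sqrt{219}\right) + 337997 = 419281 + i \sqrt{219}$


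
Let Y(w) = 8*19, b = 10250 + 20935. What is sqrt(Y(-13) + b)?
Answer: sqrt(31337) ≈ 177.02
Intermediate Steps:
b = 31185
Y(w) = 152
sqrt(Y(-13) + b) = sqrt(152 + 31185) = sqrt(31337)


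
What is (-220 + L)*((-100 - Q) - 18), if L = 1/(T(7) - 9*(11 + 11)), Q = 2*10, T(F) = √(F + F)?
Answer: 594917862/19595 + 69*√14/19595 ≈ 30361.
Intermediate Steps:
T(F) = √2*√F (T(F) = √(2*F) = √2*√F)
Q = 20
L = 1/(-198 + √14) (L = 1/(√2*√7 - 9*(11 + 11)) = 1/(√14 - 9*22) = 1/(√14 - 198) = 1/(-198 + √14) ≈ -0.0051478)
(-220 + L)*((-100 - Q) - 18) = (-220 + (-99/19595 - √14/39190))*((-100 - 1*20) - 18) = (-4310999/19595 - √14/39190)*((-100 - 20) - 18) = (-4310999/19595 - √14/39190)*(-120 - 18) = (-4310999/19595 - √14/39190)*(-138) = 594917862/19595 + 69*√14/19595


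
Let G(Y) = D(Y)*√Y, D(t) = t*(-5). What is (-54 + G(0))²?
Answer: 2916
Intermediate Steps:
D(t) = -5*t
G(Y) = -5*Y^(3/2) (G(Y) = (-5*Y)*√Y = -5*Y^(3/2))
(-54 + G(0))² = (-54 - 5*0^(3/2))² = (-54 - 5*0)² = (-54 + 0)² = (-54)² = 2916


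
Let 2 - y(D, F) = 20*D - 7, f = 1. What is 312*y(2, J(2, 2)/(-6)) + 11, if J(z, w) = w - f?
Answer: -9661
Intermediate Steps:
J(z, w) = -1 + w (J(z, w) = w - 1*1 = w - 1 = -1 + w)
y(D, F) = 9 - 20*D (y(D, F) = 2 - (20*D - 7) = 2 - (-7 + 20*D) = 2 + (7 - 20*D) = 9 - 20*D)
312*y(2, J(2, 2)/(-6)) + 11 = 312*(9 - 20*2) + 11 = 312*(9 - 40) + 11 = 312*(-31) + 11 = -9672 + 11 = -9661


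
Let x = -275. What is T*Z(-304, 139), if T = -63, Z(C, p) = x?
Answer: 17325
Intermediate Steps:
Z(C, p) = -275
T*Z(-304, 139) = -63*(-275) = 17325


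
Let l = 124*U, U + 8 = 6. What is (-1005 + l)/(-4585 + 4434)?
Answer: 1253/151 ≈ 8.2980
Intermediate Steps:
U = -2 (U = -8 + 6 = -2)
l = -248 (l = 124*(-2) = -248)
(-1005 + l)/(-4585 + 4434) = (-1005 - 248)/(-4585 + 4434) = -1253/(-151) = -1253*(-1/151) = 1253/151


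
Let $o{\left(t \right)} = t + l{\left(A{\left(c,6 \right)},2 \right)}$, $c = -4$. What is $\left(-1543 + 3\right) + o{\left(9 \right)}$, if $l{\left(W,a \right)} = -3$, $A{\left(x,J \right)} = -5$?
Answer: $-1534$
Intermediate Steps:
$o{\left(t \right)} = -3 + t$ ($o{\left(t \right)} = t - 3 = -3 + t$)
$\left(-1543 + 3\right) + o{\left(9 \right)} = \left(-1543 + 3\right) + \left(-3 + 9\right) = -1540 + 6 = -1534$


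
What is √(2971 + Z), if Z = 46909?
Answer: 2*√12470 ≈ 223.34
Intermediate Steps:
√(2971 + Z) = √(2971 + 46909) = √49880 = 2*√12470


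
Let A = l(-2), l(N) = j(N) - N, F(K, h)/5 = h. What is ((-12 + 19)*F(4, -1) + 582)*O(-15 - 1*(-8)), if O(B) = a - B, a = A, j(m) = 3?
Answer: 6564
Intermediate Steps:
F(K, h) = 5*h
l(N) = 3 - N
A = 5 (A = 3 - 1*(-2) = 3 + 2 = 5)
a = 5
O(B) = 5 - B
((-12 + 19)*F(4, -1) + 582)*O(-15 - 1*(-8)) = ((-12 + 19)*(5*(-1)) + 582)*(5 - (-15 - 1*(-8))) = (7*(-5) + 582)*(5 - (-15 + 8)) = (-35 + 582)*(5 - 1*(-7)) = 547*(5 + 7) = 547*12 = 6564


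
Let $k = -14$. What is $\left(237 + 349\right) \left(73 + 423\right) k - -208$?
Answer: $-4068976$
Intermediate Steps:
$\left(237 + 349\right) \left(73 + 423\right) k - -208 = \left(237 + 349\right) \left(73 + 423\right) \left(-14\right) - -208 = 586 \cdot 496 \left(-14\right) + 208 = 290656 \left(-14\right) + 208 = -4069184 + 208 = -4068976$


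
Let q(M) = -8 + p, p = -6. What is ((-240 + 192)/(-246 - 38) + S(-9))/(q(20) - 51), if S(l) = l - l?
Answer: -12/4615 ≈ -0.0026002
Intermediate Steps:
q(M) = -14 (q(M) = -8 - 6 = -14)
S(l) = 0
((-240 + 192)/(-246 - 38) + S(-9))/(q(20) - 51) = ((-240 + 192)/(-246 - 38) + 0)/(-14 - 51) = (-48/(-284) + 0)/(-65) = (-48*(-1/284) + 0)*(-1/65) = (12/71 + 0)*(-1/65) = (12/71)*(-1/65) = -12/4615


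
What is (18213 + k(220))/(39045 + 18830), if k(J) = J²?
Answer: 66613/57875 ≈ 1.1510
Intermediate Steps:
(18213 + k(220))/(39045 + 18830) = (18213 + 220²)/(39045 + 18830) = (18213 + 48400)/57875 = 66613*(1/57875) = 66613/57875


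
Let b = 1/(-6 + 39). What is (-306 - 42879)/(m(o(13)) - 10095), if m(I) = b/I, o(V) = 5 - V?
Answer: 11400840/2665081 ≈ 4.2779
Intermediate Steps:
b = 1/33 ≈ 0.030303
m(I) = 1/(33*I)
(-306 - 42879)/(m(o(13)) - 10095) = (-306 - 42879)/(1/(33*(5 - 1*13)) - 10095) = -43185/(1/(33*(5 - 13)) - 10095) = -43185/((1/33)/(-8) - 10095) = -43185/((1/33)*(-⅛) - 10095) = -43185/(-1/264 - 10095) = -43185/(-2665081/264) = -43185*(-264/2665081) = 11400840/2665081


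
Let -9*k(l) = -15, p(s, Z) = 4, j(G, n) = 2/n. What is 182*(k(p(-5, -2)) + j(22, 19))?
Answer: 18382/57 ≈ 322.49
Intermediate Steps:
k(l) = 5/3 (k(l) = -1/9*(-15) = 5/3)
182*(k(p(-5, -2)) + j(22, 19)) = 182*(5/3 + 2/19) = 182*(101/57) = 18382/57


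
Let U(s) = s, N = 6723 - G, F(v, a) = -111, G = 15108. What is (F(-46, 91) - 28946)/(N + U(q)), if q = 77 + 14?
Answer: 29057/8294 ≈ 3.5034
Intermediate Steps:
q = 91
N = -8385 (N = 6723 - 1*15108 = 6723 - 15108 = -8385)
(F(-46, 91) - 28946)/(N + U(q)) = (-111 - 28946)/(-8385 + 91) = -29057/(-8294) = -29057*(-1/8294) = 29057/8294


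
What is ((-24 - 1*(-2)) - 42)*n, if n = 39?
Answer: -2496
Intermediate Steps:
((-24 - 1*(-2)) - 42)*n = ((-24 - 1*(-2)) - 42)*39 = ((-24 + 2) - 42)*39 = (-22 - 42)*39 = -64*39 = -2496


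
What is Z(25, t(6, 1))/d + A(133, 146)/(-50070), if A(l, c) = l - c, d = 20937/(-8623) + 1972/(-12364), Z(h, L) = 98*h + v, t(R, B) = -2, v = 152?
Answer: -1736249633183371/1726599009210 ≈ -1005.6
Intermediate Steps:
Z(h, L) = 152 + 98*h (Z(h, L) = 98*h + 152 = 152 + 98*h)
d = -68967406/26653693 (d = 20937*(-1/8623) + 1972*(-1/12364) = -20937/8623 - 493/3091 = -68967406/26653693 ≈ -2.5875)
Z(25, t(6, 1))/d + A(133, 146)/(-50070) = (152 + 98*25)/(-68967406/26653693) + (133 - 1*146)/(-50070) = (152 + 2450)*(-26653693/68967406) + (133 - 146)*(-1/50070) = 2602*(-26653693/68967406) - 13*(-1/50070) = -34676454593/34483703 + 13/50070 = -1736249633183371/1726599009210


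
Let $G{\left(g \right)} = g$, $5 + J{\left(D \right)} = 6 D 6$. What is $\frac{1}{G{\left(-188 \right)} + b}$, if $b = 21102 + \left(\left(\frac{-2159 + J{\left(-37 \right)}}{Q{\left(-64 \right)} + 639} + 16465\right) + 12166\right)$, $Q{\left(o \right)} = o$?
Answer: $\frac{25}{1238473} \approx 2.0186 \cdot 10^{-5}$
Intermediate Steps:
$J{\left(D \right)} = -5 + 36 D$ ($J{\left(D \right)} = -5 + 6 D 6 = -5 + 36 D$)
$b = \frac{1243173}{25}$ ($b = 21102 + \left(\left(\frac{-2159 + \left(-5 + 36 \left(-37\right)\right)}{-64 + 639} + 16465\right) + 12166\right) = 21102 + \left(\left(\frac{-2159 - 1337}{575} + 16465\right) + 12166\right) = 21102 + \left(\left(\left(-2159 - 1337\right) \frac{1}{575} + 16465\right) + 12166\right) = 21102 + \left(\left(\left(-3496\right) \frac{1}{575} + 16465\right) + 12166\right) = 21102 + \left(\left(- \frac{152}{25} + 16465\right) + 12166\right) = 21102 + \left(\frac{411473}{25} + 12166\right) = 21102 + \frac{715623}{25} = \frac{1243173}{25} \approx 49727.0$)
$\frac{1}{G{\left(-188 \right)} + b} = \frac{1}{-188 + \frac{1243173}{25}} = \frac{1}{\frac{1238473}{25}} = \frac{25}{1238473}$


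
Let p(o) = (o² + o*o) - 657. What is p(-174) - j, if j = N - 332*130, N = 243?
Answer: 102812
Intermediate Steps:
p(o) = -657 + 2*o² (p(o) = (o² + o²) - 657 = 2*o² - 657 = -657 + 2*o²)
j = -42917 (j = 243 - 332*130 = 243 - 43160 = -42917)
p(-174) - j = (-657 + 2*(-174)²) - 1*(-42917) = (-657 + 2*30276) + 42917 = (-657 + 60552) + 42917 = 59895 + 42917 = 102812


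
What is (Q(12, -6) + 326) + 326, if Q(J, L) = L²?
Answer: 688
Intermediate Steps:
(Q(12, -6) + 326) + 326 = ((-6)² + 326) + 326 = (36 + 326) + 326 = 362 + 326 = 688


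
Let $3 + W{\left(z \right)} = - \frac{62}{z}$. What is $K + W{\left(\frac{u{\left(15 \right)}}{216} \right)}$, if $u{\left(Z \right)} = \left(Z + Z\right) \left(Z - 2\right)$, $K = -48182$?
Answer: $- \frac{3134257}{65} \approx -48219.0$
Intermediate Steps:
$u{\left(Z \right)} = 2 Z \left(-2 + Z\right)$
$W{\left(z \right)} = -3 - \frac{62}{z}$
$K + W{\left(\frac{u{\left(15 \right)}}{216} \right)} = -48182 - \left(3 + \frac{62}{2 \cdot 15 \left(-2 + 15\right) \frac{1}{216}}\right) = -48182 - \left(3 + \frac{62}{2 \cdot 15 \cdot 13 \cdot \frac{1}{216}}\right) = -48182 - \left(3 + \frac{62}{390 \cdot \frac{1}{216}}\right) = -48182 - \left(3 + \frac{62}{\frac{65}{36}}\right) = -48182 - \frac{2427}{65} = - \frac{3134257}{65}$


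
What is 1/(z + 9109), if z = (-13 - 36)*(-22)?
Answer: 1/10187 ≈ 9.8164e-5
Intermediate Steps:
z = 1078 (z = -49*(-22) = 1078)
1/(z + 9109) = 1/(1078 + 9109) = 1/10187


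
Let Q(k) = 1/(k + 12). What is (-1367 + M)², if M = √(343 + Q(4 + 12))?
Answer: (19138 - √67235)²/196 ≈ 1.8184e+6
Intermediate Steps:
Q(k) = 1/(12 + k)
M = √67235/14 (M = √(343 + 1/(12 + (4 + 12))) = √(343 + 1/(12 + 16)) = √(343 + 1/28) = √(9605/28) = √67235/14 ≈ 18.521)
(-1367 + M)² = (-1367 + √67235/14)²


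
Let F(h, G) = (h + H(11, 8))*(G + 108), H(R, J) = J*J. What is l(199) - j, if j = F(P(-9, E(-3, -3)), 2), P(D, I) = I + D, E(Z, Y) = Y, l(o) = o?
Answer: -5521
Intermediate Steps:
H(R, J) = J**2
P(D, I) = D + I
F(h, G) = (64 + h)*(108 + G) (F(h, G) = (h + 8**2)*(G + 108) = (h + 64)*(108 + G) = (64 + h)*(108 + G))
j = 5720 (j = 6912 + 64*2 + 108*(-9 - 3) + 2*(-9 - 3) = 6912 + 128 + 108*(-12) + 2*(-12) = 6912 + 128 - 1296 - 24 = 5720)
l(199) - j = 199 - 1*5720 = 199 - 5720 = -5521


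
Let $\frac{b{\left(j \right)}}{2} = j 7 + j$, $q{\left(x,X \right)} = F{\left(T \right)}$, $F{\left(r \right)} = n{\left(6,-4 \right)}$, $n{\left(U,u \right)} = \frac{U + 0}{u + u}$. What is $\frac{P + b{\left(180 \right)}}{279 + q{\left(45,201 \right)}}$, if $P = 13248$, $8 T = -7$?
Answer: $\frac{3072}{53} \approx 57.962$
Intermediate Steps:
$T = - \frac{7}{8}$ ($T = \frac{1}{8} \left(-7\right) = - \frac{7}{8} \approx -0.875$)
$n{\left(U,u \right)} = \frac{U}{2 u}$
$F{\left(r \right)} = - \frac{3}{4}$ ($F{\left(r \right)} = \frac{1}{2} \cdot 6 \frac{1}{-4} = \frac{1}{2} \cdot 6 \left(- \frac{1}{4}\right) = - \frac{3}{4}$)
$q{\left(x,X \right)} = - \frac{3}{4}$
$b{\left(j \right)} = 16 j$ ($b{\left(j \right)} = 2 \left(j 7 + j\right) = 2 \left(7 j + j\right) = 2 \cdot 8 j = 16 j$)
$\frac{P + b{\left(180 \right)}}{279 + q{\left(45,201 \right)}} = \frac{13248 + 16 \cdot 180}{279 - \frac{3}{4}} = \frac{13248 + 2880}{\frac{1113}{4}} = 16128 \cdot \frac{4}{1113} = \frac{3072}{53}$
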